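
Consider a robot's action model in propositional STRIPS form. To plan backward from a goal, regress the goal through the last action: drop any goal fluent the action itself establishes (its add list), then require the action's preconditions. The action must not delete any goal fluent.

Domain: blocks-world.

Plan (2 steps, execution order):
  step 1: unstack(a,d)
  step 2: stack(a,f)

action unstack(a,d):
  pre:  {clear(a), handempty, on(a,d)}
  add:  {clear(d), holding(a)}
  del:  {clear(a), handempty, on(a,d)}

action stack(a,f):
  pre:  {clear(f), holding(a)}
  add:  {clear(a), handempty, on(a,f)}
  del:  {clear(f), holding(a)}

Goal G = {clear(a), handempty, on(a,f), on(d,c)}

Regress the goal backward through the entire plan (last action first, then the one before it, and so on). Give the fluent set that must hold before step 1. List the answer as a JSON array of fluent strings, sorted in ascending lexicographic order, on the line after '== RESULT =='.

Regress step by step:
  through step 2 (stack(a,f)): drop {clear(a), handempty, on(a,f)}, keep {on(d,c)}, require {clear(f), holding(a)}
    → {clear(f), holding(a), on(d,c)}
  through step 1 (unstack(a,d)): drop {holding(a)}, keep {clear(f), on(d,c)}, require {clear(a), handempty, on(a,d)}
    → {clear(a), clear(f), handempty, on(a,d), on(d,c)}

== RESULT ==
["clear(a)", "clear(f)", "handempty", "on(a,d)", "on(d,c)"]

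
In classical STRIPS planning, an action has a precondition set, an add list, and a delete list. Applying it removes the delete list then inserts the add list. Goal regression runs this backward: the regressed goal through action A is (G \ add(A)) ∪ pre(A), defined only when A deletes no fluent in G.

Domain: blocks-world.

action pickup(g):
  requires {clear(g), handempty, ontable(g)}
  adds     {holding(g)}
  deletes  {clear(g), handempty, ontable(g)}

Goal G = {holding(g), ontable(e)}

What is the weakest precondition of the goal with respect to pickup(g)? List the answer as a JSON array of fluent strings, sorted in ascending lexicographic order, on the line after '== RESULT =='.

Compute (G \ add) ∪ pre:
  G ∩ del = {}  (empty — regression defined)
  G \ add = {holding(g), ontable(e)} \ {holding(g)} = {ontable(e)}
  ∪ pre   = {ontable(e)} ∪ {clear(g), handempty, ontable(g)}
          = {clear(g), handempty, ontable(e), ontable(g)}

== RESULT ==
["clear(g)", "handempty", "ontable(e)", "ontable(g)"]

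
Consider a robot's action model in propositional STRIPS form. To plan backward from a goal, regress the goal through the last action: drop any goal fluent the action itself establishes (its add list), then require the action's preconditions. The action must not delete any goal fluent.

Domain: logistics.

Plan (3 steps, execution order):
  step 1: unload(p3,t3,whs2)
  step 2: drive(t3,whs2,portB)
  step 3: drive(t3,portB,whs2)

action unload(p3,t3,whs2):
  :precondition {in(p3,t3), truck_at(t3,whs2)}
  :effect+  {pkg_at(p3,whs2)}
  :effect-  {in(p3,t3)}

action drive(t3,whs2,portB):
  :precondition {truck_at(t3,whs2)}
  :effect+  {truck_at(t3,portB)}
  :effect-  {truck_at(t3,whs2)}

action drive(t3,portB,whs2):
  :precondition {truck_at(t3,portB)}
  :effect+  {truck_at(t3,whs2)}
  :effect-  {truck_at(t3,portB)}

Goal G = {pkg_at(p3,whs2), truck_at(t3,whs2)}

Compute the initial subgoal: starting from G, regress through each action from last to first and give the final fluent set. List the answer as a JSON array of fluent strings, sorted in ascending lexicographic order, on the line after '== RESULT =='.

Regress step by step:
  through step 3 (drive(t3,portB,whs2)): drop {truck_at(t3,whs2)}, keep {pkg_at(p3,whs2)}, require {truck_at(t3,portB)}
    → {pkg_at(p3,whs2), truck_at(t3,portB)}
  through step 2 (drive(t3,whs2,portB)): drop {truck_at(t3,portB)}, keep {pkg_at(p3,whs2)}, require {truck_at(t3,whs2)}
    → {pkg_at(p3,whs2), truck_at(t3,whs2)}
  through step 1 (unload(p3,t3,whs2)): drop {pkg_at(p3,whs2)}, keep {truck_at(t3,whs2)}, require {in(p3,t3), truck_at(t3,whs2)}
    → {in(p3,t3), truck_at(t3,whs2)}

== RESULT ==
["in(p3,t3)", "truck_at(t3,whs2)"]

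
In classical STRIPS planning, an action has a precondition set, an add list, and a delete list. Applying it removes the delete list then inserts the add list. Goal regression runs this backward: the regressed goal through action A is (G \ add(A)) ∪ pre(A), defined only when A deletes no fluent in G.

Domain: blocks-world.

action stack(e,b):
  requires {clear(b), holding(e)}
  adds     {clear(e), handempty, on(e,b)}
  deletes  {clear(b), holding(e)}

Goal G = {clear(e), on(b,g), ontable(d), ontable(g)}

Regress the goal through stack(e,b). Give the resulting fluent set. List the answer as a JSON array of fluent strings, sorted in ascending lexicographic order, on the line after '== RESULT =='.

Regress:
  G ∩ del = {}  (empty — regression defined)
  G \ add = {clear(e), on(b,g), ontable(d), ontable(g)} \ {clear(e), handempty, on(e,b)} = {on(b,g), ontable(d), ontable(g)}
  ∪ pre   = {on(b,g), ontable(d), ontable(g)} ∪ {clear(b), holding(e)}
          = {clear(b), holding(e), on(b,g), ontable(d), ontable(g)}

== RESULT ==
["clear(b)", "holding(e)", "on(b,g)", "ontable(d)", "ontable(g)"]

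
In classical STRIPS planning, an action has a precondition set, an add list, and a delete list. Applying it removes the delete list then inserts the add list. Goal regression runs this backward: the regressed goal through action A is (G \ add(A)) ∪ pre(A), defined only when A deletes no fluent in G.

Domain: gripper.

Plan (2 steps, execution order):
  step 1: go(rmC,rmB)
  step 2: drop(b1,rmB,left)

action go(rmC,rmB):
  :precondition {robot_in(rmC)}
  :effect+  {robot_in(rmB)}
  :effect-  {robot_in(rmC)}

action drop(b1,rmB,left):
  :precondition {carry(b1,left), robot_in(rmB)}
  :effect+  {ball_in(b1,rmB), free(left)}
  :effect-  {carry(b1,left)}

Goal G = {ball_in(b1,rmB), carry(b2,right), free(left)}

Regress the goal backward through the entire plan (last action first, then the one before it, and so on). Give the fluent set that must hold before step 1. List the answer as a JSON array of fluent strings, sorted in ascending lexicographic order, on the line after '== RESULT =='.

Work backward from the goal:
  through step 2 (drop(b1,rmB,left)): drop {ball_in(b1,rmB), free(left)}, keep {carry(b2,right)}, require {carry(b1,left), robot_in(rmB)}
    → {carry(b1,left), carry(b2,right), robot_in(rmB)}
  through step 1 (go(rmC,rmB)): drop {robot_in(rmB)}, keep {carry(b1,left), carry(b2,right)}, require {robot_in(rmC)}
    → {carry(b1,left), carry(b2,right), robot_in(rmC)}

== RESULT ==
["carry(b1,left)", "carry(b2,right)", "robot_in(rmC)"]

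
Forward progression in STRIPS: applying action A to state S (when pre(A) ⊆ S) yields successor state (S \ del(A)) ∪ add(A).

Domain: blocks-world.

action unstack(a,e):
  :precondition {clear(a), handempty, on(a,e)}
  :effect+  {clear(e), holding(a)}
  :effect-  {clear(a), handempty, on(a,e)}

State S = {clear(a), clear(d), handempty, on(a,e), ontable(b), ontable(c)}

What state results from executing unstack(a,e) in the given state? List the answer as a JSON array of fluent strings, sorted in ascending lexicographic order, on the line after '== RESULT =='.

Compute (S \ del) ∪ add:
  pre ⊆ S: {clear(a), handempty, on(a,e)} ⊆ S  — applicable
  S \ del = {clear(d), ontable(b), ontable(c)}
  ∪ add   = {clear(d), clear(e), holding(a), ontable(b), ontable(c)}

== RESULT ==
["clear(d)", "clear(e)", "holding(a)", "ontable(b)", "ontable(c)"]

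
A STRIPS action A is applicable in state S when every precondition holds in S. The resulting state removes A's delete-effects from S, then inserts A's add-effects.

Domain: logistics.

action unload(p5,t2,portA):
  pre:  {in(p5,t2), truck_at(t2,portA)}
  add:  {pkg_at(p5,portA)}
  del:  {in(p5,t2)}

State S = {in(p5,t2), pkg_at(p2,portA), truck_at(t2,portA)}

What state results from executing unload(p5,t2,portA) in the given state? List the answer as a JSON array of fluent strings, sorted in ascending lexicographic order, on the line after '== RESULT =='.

Progress:
  pre ⊆ S: {in(p5,t2), truck_at(t2,portA)} ⊆ S  — applicable
  S \ del = {pkg_at(p2,portA), truck_at(t2,portA)}
  ∪ add   = {pkg_at(p2,portA), pkg_at(p5,portA), truck_at(t2,portA)}

== RESULT ==
["pkg_at(p2,portA)", "pkg_at(p5,portA)", "truck_at(t2,portA)"]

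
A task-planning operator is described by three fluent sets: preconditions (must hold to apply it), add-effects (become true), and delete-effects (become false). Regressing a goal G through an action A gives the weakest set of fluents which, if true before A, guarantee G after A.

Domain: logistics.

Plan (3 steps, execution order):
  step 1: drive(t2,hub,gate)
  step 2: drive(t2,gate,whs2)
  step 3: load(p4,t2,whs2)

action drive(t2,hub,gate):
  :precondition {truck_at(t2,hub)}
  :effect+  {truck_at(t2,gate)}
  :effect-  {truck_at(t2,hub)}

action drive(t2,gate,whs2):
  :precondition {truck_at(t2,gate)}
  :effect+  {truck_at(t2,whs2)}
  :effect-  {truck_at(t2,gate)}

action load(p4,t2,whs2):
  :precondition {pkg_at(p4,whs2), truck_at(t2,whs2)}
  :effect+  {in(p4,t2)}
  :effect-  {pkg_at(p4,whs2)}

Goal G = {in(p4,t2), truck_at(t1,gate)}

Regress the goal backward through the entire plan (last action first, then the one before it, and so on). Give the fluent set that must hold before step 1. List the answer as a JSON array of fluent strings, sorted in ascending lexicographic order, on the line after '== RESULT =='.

Work backward from the goal:
  through step 3 (load(p4,t2,whs2)): drop {in(p4,t2)}, keep {truck_at(t1,gate)}, require {pkg_at(p4,whs2), truck_at(t2,whs2)}
    → {pkg_at(p4,whs2), truck_at(t1,gate), truck_at(t2,whs2)}
  through step 2 (drive(t2,gate,whs2)): drop {truck_at(t2,whs2)}, keep {pkg_at(p4,whs2), truck_at(t1,gate)}, require {truck_at(t2,gate)}
    → {pkg_at(p4,whs2), truck_at(t1,gate), truck_at(t2,gate)}
  through step 1 (drive(t2,hub,gate)): drop {truck_at(t2,gate)}, keep {pkg_at(p4,whs2), truck_at(t1,gate)}, require {truck_at(t2,hub)}
    → {pkg_at(p4,whs2), truck_at(t1,gate), truck_at(t2,hub)}

== RESULT ==
["pkg_at(p4,whs2)", "truck_at(t1,gate)", "truck_at(t2,hub)"]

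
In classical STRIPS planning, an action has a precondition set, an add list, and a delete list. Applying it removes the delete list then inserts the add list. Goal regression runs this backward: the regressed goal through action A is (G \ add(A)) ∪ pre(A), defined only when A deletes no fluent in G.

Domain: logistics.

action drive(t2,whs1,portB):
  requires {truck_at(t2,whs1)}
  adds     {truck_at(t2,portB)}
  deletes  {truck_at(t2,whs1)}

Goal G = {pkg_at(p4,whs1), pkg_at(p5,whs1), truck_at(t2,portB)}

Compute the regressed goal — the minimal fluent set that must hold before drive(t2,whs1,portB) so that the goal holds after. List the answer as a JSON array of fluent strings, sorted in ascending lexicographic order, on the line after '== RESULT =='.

Regress:
  G ∩ del = {}  (empty — regression defined)
  G \ add = {pkg_at(p4,whs1), pkg_at(p5,whs1), truck_at(t2,portB)} \ {truck_at(t2,portB)} = {pkg_at(p4,whs1), pkg_at(p5,whs1)}
  ∪ pre   = {pkg_at(p4,whs1), pkg_at(p5,whs1)} ∪ {truck_at(t2,whs1)}
          = {pkg_at(p4,whs1), pkg_at(p5,whs1), truck_at(t2,whs1)}

== RESULT ==
["pkg_at(p4,whs1)", "pkg_at(p5,whs1)", "truck_at(t2,whs1)"]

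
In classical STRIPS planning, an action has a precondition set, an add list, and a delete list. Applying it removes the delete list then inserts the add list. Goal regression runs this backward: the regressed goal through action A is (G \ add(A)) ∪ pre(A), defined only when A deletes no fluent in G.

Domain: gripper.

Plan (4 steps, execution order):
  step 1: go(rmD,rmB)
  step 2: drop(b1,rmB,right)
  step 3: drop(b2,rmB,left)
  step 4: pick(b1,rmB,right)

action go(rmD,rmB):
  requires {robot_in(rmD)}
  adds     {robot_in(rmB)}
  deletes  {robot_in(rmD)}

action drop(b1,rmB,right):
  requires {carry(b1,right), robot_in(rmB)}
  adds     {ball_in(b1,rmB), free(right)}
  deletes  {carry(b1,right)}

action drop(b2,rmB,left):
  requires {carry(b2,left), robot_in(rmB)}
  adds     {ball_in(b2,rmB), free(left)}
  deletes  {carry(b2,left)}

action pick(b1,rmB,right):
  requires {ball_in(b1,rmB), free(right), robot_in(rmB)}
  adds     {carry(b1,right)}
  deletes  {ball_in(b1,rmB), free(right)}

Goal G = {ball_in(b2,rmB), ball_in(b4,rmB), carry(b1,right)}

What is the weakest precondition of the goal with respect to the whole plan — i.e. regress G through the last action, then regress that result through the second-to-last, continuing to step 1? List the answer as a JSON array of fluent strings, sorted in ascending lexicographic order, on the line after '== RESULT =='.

Regress step by step:
  through step 4 (pick(b1,rmB,right)): drop {carry(b1,right)}, keep {ball_in(b2,rmB), ball_in(b4,rmB)}, require {ball_in(b1,rmB), free(right), robot_in(rmB)}
    → {ball_in(b1,rmB), ball_in(b2,rmB), ball_in(b4,rmB), free(right), robot_in(rmB)}
  through step 3 (drop(b2,rmB,left)): drop {ball_in(b2,rmB)}, keep {ball_in(b1,rmB), ball_in(b4,rmB), free(right), robot_in(rmB)}, require {carry(b2,left), robot_in(rmB)}
    → {ball_in(b1,rmB), ball_in(b4,rmB), carry(b2,left), free(right), robot_in(rmB)}
  through step 2 (drop(b1,rmB,right)): drop {ball_in(b1,rmB), free(right)}, keep {ball_in(b4,rmB), carry(b2,left), robot_in(rmB)}, require {carry(b1,right), robot_in(rmB)}
    → {ball_in(b4,rmB), carry(b1,right), carry(b2,left), robot_in(rmB)}
  through step 1 (go(rmD,rmB)): drop {robot_in(rmB)}, keep {ball_in(b4,rmB), carry(b1,right), carry(b2,left)}, require {robot_in(rmD)}
    → {ball_in(b4,rmB), carry(b1,right), carry(b2,left), robot_in(rmD)}

== RESULT ==
["ball_in(b4,rmB)", "carry(b1,right)", "carry(b2,left)", "robot_in(rmD)"]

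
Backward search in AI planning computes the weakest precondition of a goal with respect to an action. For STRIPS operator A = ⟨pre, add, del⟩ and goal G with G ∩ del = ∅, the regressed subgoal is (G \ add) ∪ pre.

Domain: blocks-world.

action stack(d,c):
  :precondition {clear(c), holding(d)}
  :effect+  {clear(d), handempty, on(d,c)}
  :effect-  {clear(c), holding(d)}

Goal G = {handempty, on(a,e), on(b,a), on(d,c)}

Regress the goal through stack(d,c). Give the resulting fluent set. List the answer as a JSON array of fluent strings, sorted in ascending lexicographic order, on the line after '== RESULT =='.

Compute (G \ add) ∪ pre:
  G ∩ del = {}  (empty — regression defined)
  G \ add = {handempty, on(a,e), on(b,a), on(d,c)} \ {clear(d), handempty, on(d,c)} = {on(a,e), on(b,a)}
  ∪ pre   = {on(a,e), on(b,a)} ∪ {clear(c), holding(d)}
          = {clear(c), holding(d), on(a,e), on(b,a)}

== RESULT ==
["clear(c)", "holding(d)", "on(a,e)", "on(b,a)"]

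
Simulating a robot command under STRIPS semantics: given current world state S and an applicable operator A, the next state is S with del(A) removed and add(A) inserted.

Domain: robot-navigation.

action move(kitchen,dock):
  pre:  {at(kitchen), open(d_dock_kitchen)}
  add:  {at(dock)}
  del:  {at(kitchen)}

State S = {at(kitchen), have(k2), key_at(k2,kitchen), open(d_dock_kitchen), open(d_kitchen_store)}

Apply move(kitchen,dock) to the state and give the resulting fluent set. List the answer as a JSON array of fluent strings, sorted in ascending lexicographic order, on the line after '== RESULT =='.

Progress:
  pre ⊆ S: {at(kitchen), open(d_dock_kitchen)} ⊆ S  — applicable
  S \ del = {have(k2), key_at(k2,kitchen), open(d_dock_kitchen), open(d_kitchen_store)}
  ∪ add   = {at(dock), have(k2), key_at(k2,kitchen), open(d_dock_kitchen), open(d_kitchen_store)}

== RESULT ==
["at(dock)", "have(k2)", "key_at(k2,kitchen)", "open(d_dock_kitchen)", "open(d_kitchen_store)"]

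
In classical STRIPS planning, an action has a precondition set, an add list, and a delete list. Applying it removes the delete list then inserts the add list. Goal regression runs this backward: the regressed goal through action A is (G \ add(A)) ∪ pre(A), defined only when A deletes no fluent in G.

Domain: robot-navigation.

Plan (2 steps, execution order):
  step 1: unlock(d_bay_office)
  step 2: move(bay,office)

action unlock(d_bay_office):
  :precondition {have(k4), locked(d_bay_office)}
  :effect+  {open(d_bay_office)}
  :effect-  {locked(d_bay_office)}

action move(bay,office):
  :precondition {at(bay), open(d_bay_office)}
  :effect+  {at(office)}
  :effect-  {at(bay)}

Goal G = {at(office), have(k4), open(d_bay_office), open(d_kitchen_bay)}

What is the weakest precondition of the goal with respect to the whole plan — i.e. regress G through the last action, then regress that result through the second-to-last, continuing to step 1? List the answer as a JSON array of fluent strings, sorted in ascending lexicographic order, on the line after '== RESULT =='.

Regress step by step:
  through step 2 (move(bay,office)): drop {at(office)}, keep {have(k4), open(d_bay_office), open(d_kitchen_bay)}, require {at(bay), open(d_bay_office)}
    → {at(bay), have(k4), open(d_bay_office), open(d_kitchen_bay)}
  through step 1 (unlock(d_bay_office)): drop {open(d_bay_office)}, keep {at(bay), have(k4), open(d_kitchen_bay)}, require {have(k4), locked(d_bay_office)}
    → {at(bay), have(k4), locked(d_bay_office), open(d_kitchen_bay)}

== RESULT ==
["at(bay)", "have(k4)", "locked(d_bay_office)", "open(d_kitchen_bay)"]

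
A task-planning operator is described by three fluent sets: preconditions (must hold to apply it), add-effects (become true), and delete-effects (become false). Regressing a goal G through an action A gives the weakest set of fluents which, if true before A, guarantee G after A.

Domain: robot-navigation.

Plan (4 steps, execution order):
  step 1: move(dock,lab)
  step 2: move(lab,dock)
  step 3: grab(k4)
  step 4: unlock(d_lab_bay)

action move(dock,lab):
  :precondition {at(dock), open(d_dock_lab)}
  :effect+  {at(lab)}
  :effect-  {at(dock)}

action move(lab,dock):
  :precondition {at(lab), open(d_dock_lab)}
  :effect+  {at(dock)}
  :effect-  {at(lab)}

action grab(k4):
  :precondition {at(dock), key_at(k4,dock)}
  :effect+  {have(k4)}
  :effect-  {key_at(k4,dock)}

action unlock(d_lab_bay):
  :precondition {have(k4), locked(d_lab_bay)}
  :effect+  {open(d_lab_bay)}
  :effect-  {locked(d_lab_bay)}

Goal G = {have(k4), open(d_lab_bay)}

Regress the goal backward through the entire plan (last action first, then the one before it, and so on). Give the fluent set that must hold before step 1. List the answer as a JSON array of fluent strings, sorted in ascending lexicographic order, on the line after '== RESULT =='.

Work backward from the goal:
  through step 4 (unlock(d_lab_bay)): drop {open(d_lab_bay)}, keep {have(k4)}, require {have(k4), locked(d_lab_bay)}
    → {have(k4), locked(d_lab_bay)}
  through step 3 (grab(k4)): drop {have(k4)}, keep {locked(d_lab_bay)}, require {at(dock), key_at(k4,dock)}
    → {at(dock), key_at(k4,dock), locked(d_lab_bay)}
  through step 2 (move(lab,dock)): drop {at(dock)}, keep {key_at(k4,dock), locked(d_lab_bay)}, require {at(lab), open(d_dock_lab)}
    → {at(lab), key_at(k4,dock), locked(d_lab_bay), open(d_dock_lab)}
  through step 1 (move(dock,lab)): drop {at(lab)}, keep {key_at(k4,dock), locked(d_lab_bay), open(d_dock_lab)}, require {at(dock), open(d_dock_lab)}
    → {at(dock), key_at(k4,dock), locked(d_lab_bay), open(d_dock_lab)}

== RESULT ==
["at(dock)", "key_at(k4,dock)", "locked(d_lab_bay)", "open(d_dock_lab)"]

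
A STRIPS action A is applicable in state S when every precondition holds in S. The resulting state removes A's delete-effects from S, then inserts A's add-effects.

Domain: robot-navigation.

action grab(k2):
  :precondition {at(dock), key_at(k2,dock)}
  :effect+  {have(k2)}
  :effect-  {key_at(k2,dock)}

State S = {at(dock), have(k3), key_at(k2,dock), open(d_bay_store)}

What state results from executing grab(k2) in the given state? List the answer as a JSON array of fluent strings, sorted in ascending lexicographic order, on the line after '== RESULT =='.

Compute (S \ del) ∪ add:
  pre ⊆ S: {at(dock), key_at(k2,dock)} ⊆ S  — applicable
  S \ del = {at(dock), have(k3), open(d_bay_store)}
  ∪ add   = {at(dock), have(k2), have(k3), open(d_bay_store)}

== RESULT ==
["at(dock)", "have(k2)", "have(k3)", "open(d_bay_store)"]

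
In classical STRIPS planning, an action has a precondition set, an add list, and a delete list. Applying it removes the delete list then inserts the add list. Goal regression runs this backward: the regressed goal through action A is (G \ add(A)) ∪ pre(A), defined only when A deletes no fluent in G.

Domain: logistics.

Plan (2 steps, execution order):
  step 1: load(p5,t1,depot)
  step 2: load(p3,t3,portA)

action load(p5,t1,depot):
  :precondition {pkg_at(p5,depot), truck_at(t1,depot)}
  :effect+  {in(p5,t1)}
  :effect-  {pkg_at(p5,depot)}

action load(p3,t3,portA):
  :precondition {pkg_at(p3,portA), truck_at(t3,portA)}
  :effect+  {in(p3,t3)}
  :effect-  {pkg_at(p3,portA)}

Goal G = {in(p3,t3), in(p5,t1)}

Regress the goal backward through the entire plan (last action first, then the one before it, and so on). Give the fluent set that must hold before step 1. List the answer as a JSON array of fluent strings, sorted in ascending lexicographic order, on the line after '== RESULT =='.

Work backward from the goal:
  through step 2 (load(p3,t3,portA)): drop {in(p3,t3)}, keep {in(p5,t1)}, require {pkg_at(p3,portA), truck_at(t3,portA)}
    → {in(p5,t1), pkg_at(p3,portA), truck_at(t3,portA)}
  through step 1 (load(p5,t1,depot)): drop {in(p5,t1)}, keep {pkg_at(p3,portA), truck_at(t3,portA)}, require {pkg_at(p5,depot), truck_at(t1,depot)}
    → {pkg_at(p3,portA), pkg_at(p5,depot), truck_at(t1,depot), truck_at(t3,portA)}

== RESULT ==
["pkg_at(p3,portA)", "pkg_at(p5,depot)", "truck_at(t1,depot)", "truck_at(t3,portA)"]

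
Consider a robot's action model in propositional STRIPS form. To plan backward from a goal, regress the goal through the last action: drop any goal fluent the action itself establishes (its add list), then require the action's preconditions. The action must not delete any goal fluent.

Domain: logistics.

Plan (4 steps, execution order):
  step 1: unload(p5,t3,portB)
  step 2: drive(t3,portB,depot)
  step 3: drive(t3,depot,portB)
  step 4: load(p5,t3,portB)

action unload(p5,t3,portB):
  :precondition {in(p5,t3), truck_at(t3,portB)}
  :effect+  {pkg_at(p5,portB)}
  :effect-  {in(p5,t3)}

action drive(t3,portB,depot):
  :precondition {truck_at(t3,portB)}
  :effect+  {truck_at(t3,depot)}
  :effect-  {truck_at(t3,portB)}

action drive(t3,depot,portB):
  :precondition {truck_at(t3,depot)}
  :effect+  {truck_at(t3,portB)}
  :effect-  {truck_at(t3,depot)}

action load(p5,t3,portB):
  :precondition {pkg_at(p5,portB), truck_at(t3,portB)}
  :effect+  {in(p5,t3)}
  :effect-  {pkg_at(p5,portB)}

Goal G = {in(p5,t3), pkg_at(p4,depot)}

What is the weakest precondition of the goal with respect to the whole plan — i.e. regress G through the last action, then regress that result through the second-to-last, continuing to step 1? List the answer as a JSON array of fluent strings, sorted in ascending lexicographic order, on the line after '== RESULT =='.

Work backward from the goal:
  through step 4 (load(p5,t3,portB)): drop {in(p5,t3)}, keep {pkg_at(p4,depot)}, require {pkg_at(p5,portB), truck_at(t3,portB)}
    → {pkg_at(p4,depot), pkg_at(p5,portB), truck_at(t3,portB)}
  through step 3 (drive(t3,depot,portB)): drop {truck_at(t3,portB)}, keep {pkg_at(p4,depot), pkg_at(p5,portB)}, require {truck_at(t3,depot)}
    → {pkg_at(p4,depot), pkg_at(p5,portB), truck_at(t3,depot)}
  through step 2 (drive(t3,portB,depot)): drop {truck_at(t3,depot)}, keep {pkg_at(p4,depot), pkg_at(p5,portB)}, require {truck_at(t3,portB)}
    → {pkg_at(p4,depot), pkg_at(p5,portB), truck_at(t3,portB)}
  through step 1 (unload(p5,t3,portB)): drop {pkg_at(p5,portB)}, keep {pkg_at(p4,depot), truck_at(t3,portB)}, require {in(p5,t3), truck_at(t3,portB)}
    → {in(p5,t3), pkg_at(p4,depot), truck_at(t3,portB)}

== RESULT ==
["in(p5,t3)", "pkg_at(p4,depot)", "truck_at(t3,portB)"]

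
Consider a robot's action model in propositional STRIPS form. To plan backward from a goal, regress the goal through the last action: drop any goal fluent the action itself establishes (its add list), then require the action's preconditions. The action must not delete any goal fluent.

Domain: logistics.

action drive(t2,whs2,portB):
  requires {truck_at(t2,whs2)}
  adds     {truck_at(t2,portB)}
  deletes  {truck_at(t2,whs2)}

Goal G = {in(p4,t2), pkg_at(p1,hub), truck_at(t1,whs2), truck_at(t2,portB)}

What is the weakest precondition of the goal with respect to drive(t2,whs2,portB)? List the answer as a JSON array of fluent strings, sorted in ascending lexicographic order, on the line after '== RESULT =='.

Regress:
  G ∩ del = {}  (empty — regression defined)
  G \ add = {in(p4,t2), pkg_at(p1,hub), truck_at(t1,whs2), truck_at(t2,portB)} \ {truck_at(t2,portB)} = {in(p4,t2), pkg_at(p1,hub), truck_at(t1,whs2)}
  ∪ pre   = {in(p4,t2), pkg_at(p1,hub), truck_at(t1,whs2)} ∪ {truck_at(t2,whs2)}
          = {in(p4,t2), pkg_at(p1,hub), truck_at(t1,whs2), truck_at(t2,whs2)}

== RESULT ==
["in(p4,t2)", "pkg_at(p1,hub)", "truck_at(t1,whs2)", "truck_at(t2,whs2)"]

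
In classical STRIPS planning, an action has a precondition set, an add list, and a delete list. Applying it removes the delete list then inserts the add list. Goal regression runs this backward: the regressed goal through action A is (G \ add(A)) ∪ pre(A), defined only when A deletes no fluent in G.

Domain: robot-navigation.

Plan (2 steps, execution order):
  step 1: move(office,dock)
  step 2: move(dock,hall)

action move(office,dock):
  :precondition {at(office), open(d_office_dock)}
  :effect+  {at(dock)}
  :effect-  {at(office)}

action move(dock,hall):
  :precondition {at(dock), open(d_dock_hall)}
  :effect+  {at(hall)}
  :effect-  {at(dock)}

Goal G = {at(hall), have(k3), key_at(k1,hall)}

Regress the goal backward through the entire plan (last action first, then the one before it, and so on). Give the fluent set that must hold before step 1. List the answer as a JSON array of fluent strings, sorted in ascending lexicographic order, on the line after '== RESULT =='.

Work backward from the goal:
  through step 2 (move(dock,hall)): drop {at(hall)}, keep {have(k3), key_at(k1,hall)}, require {at(dock), open(d_dock_hall)}
    → {at(dock), have(k3), key_at(k1,hall), open(d_dock_hall)}
  through step 1 (move(office,dock)): drop {at(dock)}, keep {have(k3), key_at(k1,hall), open(d_dock_hall)}, require {at(office), open(d_office_dock)}
    → {at(office), have(k3), key_at(k1,hall), open(d_dock_hall), open(d_office_dock)}

== RESULT ==
["at(office)", "have(k3)", "key_at(k1,hall)", "open(d_dock_hall)", "open(d_office_dock)"]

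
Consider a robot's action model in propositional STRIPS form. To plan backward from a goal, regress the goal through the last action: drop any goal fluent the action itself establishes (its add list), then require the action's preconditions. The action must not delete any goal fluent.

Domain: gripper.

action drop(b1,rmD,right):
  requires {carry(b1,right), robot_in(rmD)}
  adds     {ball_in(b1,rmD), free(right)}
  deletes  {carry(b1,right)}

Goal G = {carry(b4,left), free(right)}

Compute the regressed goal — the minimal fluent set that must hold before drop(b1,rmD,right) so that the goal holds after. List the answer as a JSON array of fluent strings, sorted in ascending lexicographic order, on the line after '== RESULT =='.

Compute (G \ add) ∪ pre:
  G ∩ del = {}  (empty — regression defined)
  G \ add = {carry(b4,left), free(right)} \ {ball_in(b1,rmD), free(right)} = {carry(b4,left)}
  ∪ pre   = {carry(b4,left)} ∪ {carry(b1,right), robot_in(rmD)}
          = {carry(b1,right), carry(b4,left), robot_in(rmD)}

== RESULT ==
["carry(b1,right)", "carry(b4,left)", "robot_in(rmD)"]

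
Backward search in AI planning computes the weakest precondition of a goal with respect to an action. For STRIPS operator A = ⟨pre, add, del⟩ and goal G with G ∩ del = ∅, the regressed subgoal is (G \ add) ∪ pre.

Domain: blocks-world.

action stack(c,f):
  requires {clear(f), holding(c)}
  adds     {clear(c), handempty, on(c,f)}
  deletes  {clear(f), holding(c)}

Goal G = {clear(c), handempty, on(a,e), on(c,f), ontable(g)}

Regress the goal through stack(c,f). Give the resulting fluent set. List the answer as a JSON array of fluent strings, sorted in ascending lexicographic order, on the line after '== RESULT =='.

Regress:
  G ∩ del = {}  (empty — regression defined)
  G \ add = {clear(c), handempty, on(a,e), on(c,f), ontable(g)} \ {clear(c), handempty, on(c,f)} = {on(a,e), ontable(g)}
  ∪ pre   = {on(a,e), ontable(g)} ∪ {clear(f), holding(c)}
          = {clear(f), holding(c), on(a,e), ontable(g)}

== RESULT ==
["clear(f)", "holding(c)", "on(a,e)", "ontable(g)"]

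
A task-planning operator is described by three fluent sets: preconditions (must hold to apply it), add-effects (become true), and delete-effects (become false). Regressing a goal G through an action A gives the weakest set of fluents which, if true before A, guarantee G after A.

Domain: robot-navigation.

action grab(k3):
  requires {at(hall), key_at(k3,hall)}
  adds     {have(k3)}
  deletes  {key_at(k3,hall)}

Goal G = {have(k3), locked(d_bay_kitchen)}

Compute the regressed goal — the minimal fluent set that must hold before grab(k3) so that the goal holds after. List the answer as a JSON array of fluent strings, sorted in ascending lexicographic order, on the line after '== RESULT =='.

Compute (G \ add) ∪ pre:
  G ∩ del = {}  (empty — regression defined)
  G \ add = {have(k3), locked(d_bay_kitchen)} \ {have(k3)} = {locked(d_bay_kitchen)}
  ∪ pre   = {locked(d_bay_kitchen)} ∪ {at(hall), key_at(k3,hall)}
          = {at(hall), key_at(k3,hall), locked(d_bay_kitchen)}

== RESULT ==
["at(hall)", "key_at(k3,hall)", "locked(d_bay_kitchen)"]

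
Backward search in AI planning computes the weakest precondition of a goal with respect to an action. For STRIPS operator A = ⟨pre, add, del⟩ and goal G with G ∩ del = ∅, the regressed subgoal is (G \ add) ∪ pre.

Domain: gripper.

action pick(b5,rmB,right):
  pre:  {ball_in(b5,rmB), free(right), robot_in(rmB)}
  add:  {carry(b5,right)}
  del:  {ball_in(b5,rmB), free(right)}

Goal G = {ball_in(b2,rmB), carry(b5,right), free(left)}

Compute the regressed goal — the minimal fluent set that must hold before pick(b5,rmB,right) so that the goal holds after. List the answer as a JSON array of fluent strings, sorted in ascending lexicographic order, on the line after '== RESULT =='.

Compute (G \ add) ∪ pre:
  G ∩ del = {}  (empty — regression defined)
  G \ add = {ball_in(b2,rmB), carry(b5,right), free(left)} \ {carry(b5,right)} = {ball_in(b2,rmB), free(left)}
  ∪ pre   = {ball_in(b2,rmB), free(left)} ∪ {ball_in(b5,rmB), free(right), robot_in(rmB)}
          = {ball_in(b2,rmB), ball_in(b5,rmB), free(left), free(right), robot_in(rmB)}

== RESULT ==
["ball_in(b2,rmB)", "ball_in(b5,rmB)", "free(left)", "free(right)", "robot_in(rmB)"]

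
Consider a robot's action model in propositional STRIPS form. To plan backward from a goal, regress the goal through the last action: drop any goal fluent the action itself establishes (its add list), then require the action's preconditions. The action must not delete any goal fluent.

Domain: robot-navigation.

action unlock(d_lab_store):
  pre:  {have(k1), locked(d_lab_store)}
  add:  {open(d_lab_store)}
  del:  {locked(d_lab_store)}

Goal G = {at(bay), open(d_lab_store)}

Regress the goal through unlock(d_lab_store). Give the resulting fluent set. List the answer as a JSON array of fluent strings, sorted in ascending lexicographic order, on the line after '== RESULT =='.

Compute (G \ add) ∪ pre:
  G ∩ del = {}  (empty — regression defined)
  G \ add = {at(bay), open(d_lab_store)} \ {open(d_lab_store)} = {at(bay)}
  ∪ pre   = {at(bay)} ∪ {have(k1), locked(d_lab_store)}
          = {at(bay), have(k1), locked(d_lab_store)}

== RESULT ==
["at(bay)", "have(k1)", "locked(d_lab_store)"]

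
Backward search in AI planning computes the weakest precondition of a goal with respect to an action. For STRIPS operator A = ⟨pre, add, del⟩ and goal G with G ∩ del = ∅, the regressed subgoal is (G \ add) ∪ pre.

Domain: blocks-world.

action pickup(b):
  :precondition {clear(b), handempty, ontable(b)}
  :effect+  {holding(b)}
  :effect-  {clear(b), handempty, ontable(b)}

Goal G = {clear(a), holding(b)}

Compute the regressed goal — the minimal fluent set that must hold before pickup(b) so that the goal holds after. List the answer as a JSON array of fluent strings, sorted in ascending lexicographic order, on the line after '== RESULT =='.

Compute (G \ add) ∪ pre:
  G ∩ del = {}  (empty — regression defined)
  G \ add = {clear(a), holding(b)} \ {holding(b)} = {clear(a)}
  ∪ pre   = {clear(a)} ∪ {clear(b), handempty, ontable(b)}
          = {clear(a), clear(b), handempty, ontable(b)}

== RESULT ==
["clear(a)", "clear(b)", "handempty", "ontable(b)"]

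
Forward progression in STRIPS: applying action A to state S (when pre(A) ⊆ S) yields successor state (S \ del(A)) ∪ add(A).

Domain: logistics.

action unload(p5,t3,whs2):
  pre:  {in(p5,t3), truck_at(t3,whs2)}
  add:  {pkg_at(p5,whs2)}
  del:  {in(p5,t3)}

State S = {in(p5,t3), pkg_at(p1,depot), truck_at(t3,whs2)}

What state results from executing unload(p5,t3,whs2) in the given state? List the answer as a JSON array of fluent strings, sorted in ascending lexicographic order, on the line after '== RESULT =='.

Compute (S \ del) ∪ add:
  pre ⊆ S: {in(p5,t3), truck_at(t3,whs2)} ⊆ S  — applicable
  S \ del = {pkg_at(p1,depot), truck_at(t3,whs2)}
  ∪ add   = {pkg_at(p1,depot), pkg_at(p5,whs2), truck_at(t3,whs2)}

== RESULT ==
["pkg_at(p1,depot)", "pkg_at(p5,whs2)", "truck_at(t3,whs2)"]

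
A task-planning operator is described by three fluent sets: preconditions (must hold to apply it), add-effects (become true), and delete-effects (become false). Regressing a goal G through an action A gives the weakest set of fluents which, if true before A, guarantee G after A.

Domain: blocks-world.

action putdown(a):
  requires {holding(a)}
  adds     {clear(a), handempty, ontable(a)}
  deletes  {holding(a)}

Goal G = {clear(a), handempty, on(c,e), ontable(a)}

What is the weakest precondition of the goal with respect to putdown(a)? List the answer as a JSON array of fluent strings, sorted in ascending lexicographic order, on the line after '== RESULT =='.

Compute (G \ add) ∪ pre:
  G ∩ del = {}  (empty — regression defined)
  G \ add = {clear(a), handempty, on(c,e), ontable(a)} \ {clear(a), handempty, ontable(a)} = {on(c,e)}
  ∪ pre   = {on(c,e)} ∪ {holding(a)}
          = {holding(a), on(c,e)}

== RESULT ==
["holding(a)", "on(c,e)"]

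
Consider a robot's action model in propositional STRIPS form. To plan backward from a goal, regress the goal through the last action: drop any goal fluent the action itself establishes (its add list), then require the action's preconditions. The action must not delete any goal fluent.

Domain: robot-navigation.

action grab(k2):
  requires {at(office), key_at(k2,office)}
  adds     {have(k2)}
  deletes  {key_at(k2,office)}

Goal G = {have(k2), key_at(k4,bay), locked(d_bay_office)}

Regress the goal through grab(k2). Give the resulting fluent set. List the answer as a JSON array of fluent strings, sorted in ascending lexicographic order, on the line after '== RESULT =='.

Compute (G \ add) ∪ pre:
  G ∩ del = {}  (empty — regression defined)
  G \ add = {have(k2), key_at(k4,bay), locked(d_bay_office)} \ {have(k2)} = {key_at(k4,bay), locked(d_bay_office)}
  ∪ pre   = {key_at(k4,bay), locked(d_bay_office)} ∪ {at(office), key_at(k2,office)}
          = {at(office), key_at(k2,office), key_at(k4,bay), locked(d_bay_office)}

== RESULT ==
["at(office)", "key_at(k2,office)", "key_at(k4,bay)", "locked(d_bay_office)"]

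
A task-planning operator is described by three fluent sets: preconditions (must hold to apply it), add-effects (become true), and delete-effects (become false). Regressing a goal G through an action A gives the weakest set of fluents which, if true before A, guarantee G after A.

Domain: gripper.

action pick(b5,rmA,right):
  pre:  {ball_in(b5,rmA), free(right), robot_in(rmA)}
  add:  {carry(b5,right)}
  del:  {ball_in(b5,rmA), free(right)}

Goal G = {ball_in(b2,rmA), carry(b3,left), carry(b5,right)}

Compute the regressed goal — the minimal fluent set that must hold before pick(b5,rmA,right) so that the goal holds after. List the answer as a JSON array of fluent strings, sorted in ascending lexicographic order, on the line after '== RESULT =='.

Regress:
  G ∩ del = {}  (empty — regression defined)
  G \ add = {ball_in(b2,rmA), carry(b3,left), carry(b5,right)} \ {carry(b5,right)} = {ball_in(b2,rmA), carry(b3,left)}
  ∪ pre   = {ball_in(b2,rmA), carry(b3,left)} ∪ {ball_in(b5,rmA), free(right), robot_in(rmA)}
          = {ball_in(b2,rmA), ball_in(b5,rmA), carry(b3,left), free(right), robot_in(rmA)}

== RESULT ==
["ball_in(b2,rmA)", "ball_in(b5,rmA)", "carry(b3,left)", "free(right)", "robot_in(rmA)"]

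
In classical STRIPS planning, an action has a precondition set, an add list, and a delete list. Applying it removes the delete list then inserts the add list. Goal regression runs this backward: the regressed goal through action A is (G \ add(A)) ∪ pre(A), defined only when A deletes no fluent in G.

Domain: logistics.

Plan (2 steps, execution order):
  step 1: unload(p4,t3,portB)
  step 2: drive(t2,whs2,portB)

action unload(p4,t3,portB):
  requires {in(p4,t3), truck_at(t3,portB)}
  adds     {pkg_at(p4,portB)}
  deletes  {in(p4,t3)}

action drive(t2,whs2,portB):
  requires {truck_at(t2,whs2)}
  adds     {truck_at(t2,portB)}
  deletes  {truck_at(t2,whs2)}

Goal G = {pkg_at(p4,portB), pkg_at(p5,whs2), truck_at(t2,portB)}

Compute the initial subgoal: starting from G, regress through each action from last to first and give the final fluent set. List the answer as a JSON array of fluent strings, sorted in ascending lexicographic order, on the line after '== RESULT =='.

Work backward from the goal:
  through step 2 (drive(t2,whs2,portB)): drop {truck_at(t2,portB)}, keep {pkg_at(p4,portB), pkg_at(p5,whs2)}, require {truck_at(t2,whs2)}
    → {pkg_at(p4,portB), pkg_at(p5,whs2), truck_at(t2,whs2)}
  through step 1 (unload(p4,t3,portB)): drop {pkg_at(p4,portB)}, keep {pkg_at(p5,whs2), truck_at(t2,whs2)}, require {in(p4,t3), truck_at(t3,portB)}
    → {in(p4,t3), pkg_at(p5,whs2), truck_at(t2,whs2), truck_at(t3,portB)}

== RESULT ==
["in(p4,t3)", "pkg_at(p5,whs2)", "truck_at(t2,whs2)", "truck_at(t3,portB)"]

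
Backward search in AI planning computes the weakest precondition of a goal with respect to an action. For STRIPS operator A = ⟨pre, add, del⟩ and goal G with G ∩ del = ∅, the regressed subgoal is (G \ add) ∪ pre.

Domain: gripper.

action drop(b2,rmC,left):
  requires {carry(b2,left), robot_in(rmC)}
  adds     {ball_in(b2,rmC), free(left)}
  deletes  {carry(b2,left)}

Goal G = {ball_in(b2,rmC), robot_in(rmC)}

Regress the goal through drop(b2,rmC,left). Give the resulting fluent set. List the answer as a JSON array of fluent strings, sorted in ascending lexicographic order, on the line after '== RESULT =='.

Compute (G \ add) ∪ pre:
  G ∩ del = {}  (empty — regression defined)
  G \ add = {ball_in(b2,rmC), robot_in(rmC)} \ {ball_in(b2,rmC), free(left)} = {robot_in(rmC)}
  ∪ pre   = {robot_in(rmC)} ∪ {carry(b2,left), robot_in(rmC)}
          = {carry(b2,left), robot_in(rmC)}

== RESULT ==
["carry(b2,left)", "robot_in(rmC)"]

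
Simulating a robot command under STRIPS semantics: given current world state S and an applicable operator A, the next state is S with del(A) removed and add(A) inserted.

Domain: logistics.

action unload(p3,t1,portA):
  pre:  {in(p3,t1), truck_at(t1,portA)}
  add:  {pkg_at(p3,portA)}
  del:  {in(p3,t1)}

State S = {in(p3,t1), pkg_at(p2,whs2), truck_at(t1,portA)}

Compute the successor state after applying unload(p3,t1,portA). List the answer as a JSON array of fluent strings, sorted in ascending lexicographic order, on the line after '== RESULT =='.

Compute (S \ del) ∪ add:
  pre ⊆ S: {in(p3,t1), truck_at(t1,portA)} ⊆ S  — applicable
  S \ del = {pkg_at(p2,whs2), truck_at(t1,portA)}
  ∪ add   = {pkg_at(p2,whs2), pkg_at(p3,portA), truck_at(t1,portA)}

== RESULT ==
["pkg_at(p2,whs2)", "pkg_at(p3,portA)", "truck_at(t1,portA)"]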